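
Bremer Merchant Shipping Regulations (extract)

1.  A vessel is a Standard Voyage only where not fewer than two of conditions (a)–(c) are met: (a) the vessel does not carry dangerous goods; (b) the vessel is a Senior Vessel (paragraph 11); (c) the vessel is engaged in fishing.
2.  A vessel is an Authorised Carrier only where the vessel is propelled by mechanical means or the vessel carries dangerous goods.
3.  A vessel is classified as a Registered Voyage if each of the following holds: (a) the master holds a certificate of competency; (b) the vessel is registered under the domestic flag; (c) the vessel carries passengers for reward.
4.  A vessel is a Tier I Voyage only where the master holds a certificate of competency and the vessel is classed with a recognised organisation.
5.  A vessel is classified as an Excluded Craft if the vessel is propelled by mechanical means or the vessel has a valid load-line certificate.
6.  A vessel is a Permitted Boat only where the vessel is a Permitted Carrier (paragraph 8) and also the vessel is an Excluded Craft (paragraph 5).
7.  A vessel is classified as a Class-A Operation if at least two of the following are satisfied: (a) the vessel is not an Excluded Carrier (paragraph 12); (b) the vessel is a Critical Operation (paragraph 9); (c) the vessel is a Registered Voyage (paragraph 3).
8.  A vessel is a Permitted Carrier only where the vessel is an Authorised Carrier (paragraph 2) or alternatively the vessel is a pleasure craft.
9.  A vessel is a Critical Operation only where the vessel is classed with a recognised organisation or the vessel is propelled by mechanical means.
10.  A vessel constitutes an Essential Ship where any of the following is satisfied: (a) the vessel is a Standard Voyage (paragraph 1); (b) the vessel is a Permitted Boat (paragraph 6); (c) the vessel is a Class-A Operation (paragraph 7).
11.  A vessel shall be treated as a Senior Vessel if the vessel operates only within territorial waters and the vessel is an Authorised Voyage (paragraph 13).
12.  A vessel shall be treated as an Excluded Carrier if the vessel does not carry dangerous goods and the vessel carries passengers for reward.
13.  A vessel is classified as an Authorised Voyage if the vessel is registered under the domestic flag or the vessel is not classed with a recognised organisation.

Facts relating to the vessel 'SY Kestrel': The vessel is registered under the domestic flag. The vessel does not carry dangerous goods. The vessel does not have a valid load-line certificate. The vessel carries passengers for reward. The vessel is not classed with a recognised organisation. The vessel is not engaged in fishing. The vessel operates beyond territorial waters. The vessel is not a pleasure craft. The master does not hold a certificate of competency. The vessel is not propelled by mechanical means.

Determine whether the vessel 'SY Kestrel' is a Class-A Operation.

No

Under paragraph 12: the vessel does not carry dangerous goods? yes; and the vessel carries passengers for reward? yes. So the vessel is an Excluded Carrier.
Under paragraph 9: the vessel is classed with a recognised organisation? no; or the vessel is propelled by mechanical means? no. So the vessel is not a Critical Operation.
Under paragraph 3: the master holds a certificate of competency? no; and the vessel is registered under the domestic flag? yes; and the vessel carries passengers for reward? yes. So the vessel is not a Registered Voyage.
Under paragraph 7: not an Excluded Carrier (paragraph 12)? no; Critical Operation (paragraph 9)? no; Registered Voyage (paragraph 3)? no — 0 of 3 hold (need ≥2) → not satisfied.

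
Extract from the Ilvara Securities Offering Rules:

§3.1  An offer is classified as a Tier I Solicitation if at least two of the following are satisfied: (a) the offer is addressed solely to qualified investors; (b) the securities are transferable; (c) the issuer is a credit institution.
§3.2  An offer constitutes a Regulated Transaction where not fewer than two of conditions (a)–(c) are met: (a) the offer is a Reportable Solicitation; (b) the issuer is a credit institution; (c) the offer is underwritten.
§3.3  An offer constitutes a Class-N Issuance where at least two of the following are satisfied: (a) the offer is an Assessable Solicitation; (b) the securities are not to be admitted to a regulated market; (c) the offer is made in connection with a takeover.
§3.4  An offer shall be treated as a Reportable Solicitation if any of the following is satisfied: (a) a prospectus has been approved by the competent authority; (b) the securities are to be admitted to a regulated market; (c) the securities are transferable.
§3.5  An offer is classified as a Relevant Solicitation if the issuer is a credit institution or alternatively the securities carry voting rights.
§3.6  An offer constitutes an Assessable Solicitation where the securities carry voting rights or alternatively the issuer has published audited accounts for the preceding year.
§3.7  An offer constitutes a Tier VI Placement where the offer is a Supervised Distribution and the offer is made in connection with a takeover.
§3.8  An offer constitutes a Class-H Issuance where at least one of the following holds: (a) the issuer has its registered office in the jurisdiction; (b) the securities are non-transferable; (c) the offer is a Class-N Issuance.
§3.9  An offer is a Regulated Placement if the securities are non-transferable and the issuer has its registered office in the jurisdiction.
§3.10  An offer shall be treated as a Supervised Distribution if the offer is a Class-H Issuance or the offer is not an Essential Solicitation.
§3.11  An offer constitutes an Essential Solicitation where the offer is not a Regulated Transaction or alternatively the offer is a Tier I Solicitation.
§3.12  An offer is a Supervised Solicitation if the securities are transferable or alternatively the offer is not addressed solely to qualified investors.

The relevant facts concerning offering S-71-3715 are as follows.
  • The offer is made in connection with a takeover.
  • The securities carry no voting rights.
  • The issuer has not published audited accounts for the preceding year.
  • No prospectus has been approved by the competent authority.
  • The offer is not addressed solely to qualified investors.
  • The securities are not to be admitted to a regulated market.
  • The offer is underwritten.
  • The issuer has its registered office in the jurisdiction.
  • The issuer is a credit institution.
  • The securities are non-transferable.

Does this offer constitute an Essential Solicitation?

No

Under §3.4: a prospectus has been approved by the competent authority? no; or the securities are to be admitted to a regulated market? no; or the securities are transferable? no. So the offer is not a Reportable Solicitation.
Under §3.2: Reportable Solicitation (§3.4)? no; the issuer is a credit institution? yes; the offer is underwritten? yes — 2 of 3 hold (need ≥2) → satisfied.
Under §3.1: the offer is addressed solely to qualified investors? no; the securities are transferable? no; the issuer is a credit institution? yes — 1 of 3 hold (need ≥2) → not satisfied.
Under §3.11: not a Regulated Transaction (§3.2)? no; or Tier I Solicitation (§3.1)? no. So the offer is not an Essential Solicitation.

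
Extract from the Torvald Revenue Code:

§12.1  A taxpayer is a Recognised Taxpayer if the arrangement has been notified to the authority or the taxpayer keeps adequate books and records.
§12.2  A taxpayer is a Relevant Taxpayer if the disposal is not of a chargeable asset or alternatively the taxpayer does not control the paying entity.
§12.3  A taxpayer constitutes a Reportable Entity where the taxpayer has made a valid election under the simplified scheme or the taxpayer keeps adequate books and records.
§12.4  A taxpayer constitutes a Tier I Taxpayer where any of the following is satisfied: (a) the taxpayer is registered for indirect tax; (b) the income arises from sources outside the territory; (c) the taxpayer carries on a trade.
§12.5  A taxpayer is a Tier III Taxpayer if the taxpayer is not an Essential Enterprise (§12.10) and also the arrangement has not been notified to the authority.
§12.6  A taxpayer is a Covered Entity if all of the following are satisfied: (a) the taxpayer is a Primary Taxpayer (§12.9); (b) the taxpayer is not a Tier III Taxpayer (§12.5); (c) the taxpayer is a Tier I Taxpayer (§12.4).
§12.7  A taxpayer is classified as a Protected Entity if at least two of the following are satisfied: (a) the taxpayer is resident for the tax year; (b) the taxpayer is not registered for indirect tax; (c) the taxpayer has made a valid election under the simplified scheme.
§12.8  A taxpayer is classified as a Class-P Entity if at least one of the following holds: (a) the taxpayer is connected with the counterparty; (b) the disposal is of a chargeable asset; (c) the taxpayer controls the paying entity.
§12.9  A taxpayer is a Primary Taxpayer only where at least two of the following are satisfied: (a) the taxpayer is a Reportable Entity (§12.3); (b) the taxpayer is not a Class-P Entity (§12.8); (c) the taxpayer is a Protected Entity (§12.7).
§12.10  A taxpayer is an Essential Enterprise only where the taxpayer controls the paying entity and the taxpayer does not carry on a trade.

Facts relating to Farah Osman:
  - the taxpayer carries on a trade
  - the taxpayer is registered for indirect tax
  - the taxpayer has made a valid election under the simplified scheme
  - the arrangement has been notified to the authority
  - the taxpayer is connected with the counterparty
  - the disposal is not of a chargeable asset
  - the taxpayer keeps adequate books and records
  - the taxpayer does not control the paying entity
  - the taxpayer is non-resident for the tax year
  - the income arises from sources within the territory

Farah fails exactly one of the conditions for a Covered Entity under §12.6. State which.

Primary Taxpayer

Under §12.3: the taxpayer has made a valid election under the simplified scheme? yes; or the taxpayer keeps adequate books and records? yes. So the taxpayer is a Reportable Entity.
Under §12.8: the taxpayer is connected with the counterparty? yes; or the disposal is of a chargeable asset? no; or the taxpayer controls the paying entity? no. So the taxpayer is a Class-P Entity.
Under §12.7: the taxpayer is resident for the tax year? no; the taxpayer is not registered for indirect tax? no; the taxpayer has made a valid election under the simplified scheme? yes — 1 of 3 hold (need ≥2) → not satisfied.
Under §12.9: Reportable Entity (§12.3)? yes; not a Class-P Entity (§12.8)? no; Protected Entity (§12.7)? no — 1 of 3 hold (need ≥2) → not satisfied.
Under §12.10: the taxpayer controls the paying entity? no; and the taxpayer does not carry on a trade? no. So the taxpayer is not an Essential Enterprise.
Under §12.5: not an Essential Enterprise (§12.10)? yes; and the arrangement has not been notified to the authority? no. So the taxpayer is not a Tier III Taxpayer.
Under §12.4: the taxpayer is registered for indirect tax? yes; or the income arises from sources outside the territory? no; or the taxpayer carries on a trade? yes. So the taxpayer is a Tier I Taxpayer.
Under §12.6: Primary Taxpayer (§12.9)? no; and not a Tier III Taxpayer (§12.5)? yes; and Tier I Taxpayer (§12.4)? yes. So the taxpayer is not a Covered Entity.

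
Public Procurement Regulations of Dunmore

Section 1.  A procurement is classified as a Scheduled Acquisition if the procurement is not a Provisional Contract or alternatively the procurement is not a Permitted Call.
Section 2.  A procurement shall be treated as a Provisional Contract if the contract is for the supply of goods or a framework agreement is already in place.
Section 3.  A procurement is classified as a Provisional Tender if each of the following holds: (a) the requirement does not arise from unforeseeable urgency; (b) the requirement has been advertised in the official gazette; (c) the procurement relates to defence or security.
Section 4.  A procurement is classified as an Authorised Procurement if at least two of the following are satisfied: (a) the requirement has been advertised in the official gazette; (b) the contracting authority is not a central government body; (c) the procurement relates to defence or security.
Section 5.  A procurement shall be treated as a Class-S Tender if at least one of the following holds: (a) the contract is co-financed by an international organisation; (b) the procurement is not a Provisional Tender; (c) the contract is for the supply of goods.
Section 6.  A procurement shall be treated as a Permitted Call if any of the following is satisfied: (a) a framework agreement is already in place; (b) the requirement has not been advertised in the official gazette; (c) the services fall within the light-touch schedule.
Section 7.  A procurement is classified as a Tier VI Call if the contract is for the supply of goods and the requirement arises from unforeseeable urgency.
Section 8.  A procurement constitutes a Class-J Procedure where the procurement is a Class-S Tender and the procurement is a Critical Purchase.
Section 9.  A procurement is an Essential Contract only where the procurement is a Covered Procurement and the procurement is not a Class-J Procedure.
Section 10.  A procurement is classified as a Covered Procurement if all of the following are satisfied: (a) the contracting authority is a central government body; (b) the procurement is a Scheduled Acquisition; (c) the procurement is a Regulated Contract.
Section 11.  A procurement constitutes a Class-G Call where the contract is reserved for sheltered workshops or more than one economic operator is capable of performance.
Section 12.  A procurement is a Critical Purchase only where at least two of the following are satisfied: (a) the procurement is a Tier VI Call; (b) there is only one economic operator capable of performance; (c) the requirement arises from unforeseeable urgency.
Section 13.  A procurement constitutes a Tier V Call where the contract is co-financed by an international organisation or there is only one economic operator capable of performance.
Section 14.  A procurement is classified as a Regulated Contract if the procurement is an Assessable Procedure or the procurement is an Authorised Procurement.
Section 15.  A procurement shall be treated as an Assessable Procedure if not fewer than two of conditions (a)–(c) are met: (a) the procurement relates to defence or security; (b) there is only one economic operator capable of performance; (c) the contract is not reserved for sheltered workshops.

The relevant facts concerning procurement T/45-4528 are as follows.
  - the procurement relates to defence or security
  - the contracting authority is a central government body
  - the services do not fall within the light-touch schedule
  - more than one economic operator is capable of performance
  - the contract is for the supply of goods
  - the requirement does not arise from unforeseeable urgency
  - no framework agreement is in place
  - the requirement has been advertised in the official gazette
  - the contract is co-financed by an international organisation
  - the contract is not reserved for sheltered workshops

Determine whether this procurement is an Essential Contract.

Yes

Under section 2: the contract is for the supply of goods? yes; or a framework agreement is already in place? no. So the procurement is a Provisional Contract.
Under section 6: a framework agreement is already in place? no; or the requirement has not been advertised in the official gazette? no; or the services fall within the light-touch schedule? no. So the procurement is not a Permitted Call.
Under section 1: not a Provisional Contract (section 2)? no; or not a Permitted Call (section 6)? yes. So the procurement is a Scheduled Acquisition.
Under section 15: the procurement relates to defence or security? yes; there is only one economic operator capable of performance? no; the contract is not reserved for sheltered workshops? yes — 2 of 3 hold (need ≥2) → satisfied.
Under section 4: the requirement has been advertised in the official gazette? yes; the contracting authority is not a central government body? no; the procurement relates to defence or security? yes — 2 of 3 hold (need ≥2) → satisfied.
Under section 14: Assessable Procedure (section 15)? yes; or Authorised Procurement (section 4)? yes. So the procurement is a Regulated Contract.
Under section 10: the contracting authority is a central government body? yes; and Scheduled Acquisition (section 1)? yes; and Regulated Contract (section 14)? yes. So the procurement is a Covered Procurement.
Under section 3: the requirement does not arise from unforeseeable urgency? yes; and the requirement has been advertised in the official gazette? yes; and the procurement relates to defence or security? yes. So the procurement is a Provisional Tender.
Under section 5: the contract is co-financed by an international organisation? yes; or not a Provisional Tender (section 3)? no; or the contract is for the supply of goods? yes. So the procurement is a Class-S Tender.
Under section 7: the contract is for the supply of goods? yes; and the requirement arises from unforeseeable urgency? no. So the procurement is not a Tier VI Call.
Under section 12: Tier VI Call (section 7)? no; there is only one economic operator capable of performance? no; the requirement arises from unforeseeable urgency? no — 0 of 3 hold (need ≥2) → not satisfied.
Under section 8: Class-S Tender (section 5)? yes; and Critical Purchase (section 12)? no. So the procurement is not a Class-J Procedure.
Under section 9: Covered Procurement (section 10)? yes; and not a Class-J Procedure (section 8)? yes. So the procurement is an Essential Contract.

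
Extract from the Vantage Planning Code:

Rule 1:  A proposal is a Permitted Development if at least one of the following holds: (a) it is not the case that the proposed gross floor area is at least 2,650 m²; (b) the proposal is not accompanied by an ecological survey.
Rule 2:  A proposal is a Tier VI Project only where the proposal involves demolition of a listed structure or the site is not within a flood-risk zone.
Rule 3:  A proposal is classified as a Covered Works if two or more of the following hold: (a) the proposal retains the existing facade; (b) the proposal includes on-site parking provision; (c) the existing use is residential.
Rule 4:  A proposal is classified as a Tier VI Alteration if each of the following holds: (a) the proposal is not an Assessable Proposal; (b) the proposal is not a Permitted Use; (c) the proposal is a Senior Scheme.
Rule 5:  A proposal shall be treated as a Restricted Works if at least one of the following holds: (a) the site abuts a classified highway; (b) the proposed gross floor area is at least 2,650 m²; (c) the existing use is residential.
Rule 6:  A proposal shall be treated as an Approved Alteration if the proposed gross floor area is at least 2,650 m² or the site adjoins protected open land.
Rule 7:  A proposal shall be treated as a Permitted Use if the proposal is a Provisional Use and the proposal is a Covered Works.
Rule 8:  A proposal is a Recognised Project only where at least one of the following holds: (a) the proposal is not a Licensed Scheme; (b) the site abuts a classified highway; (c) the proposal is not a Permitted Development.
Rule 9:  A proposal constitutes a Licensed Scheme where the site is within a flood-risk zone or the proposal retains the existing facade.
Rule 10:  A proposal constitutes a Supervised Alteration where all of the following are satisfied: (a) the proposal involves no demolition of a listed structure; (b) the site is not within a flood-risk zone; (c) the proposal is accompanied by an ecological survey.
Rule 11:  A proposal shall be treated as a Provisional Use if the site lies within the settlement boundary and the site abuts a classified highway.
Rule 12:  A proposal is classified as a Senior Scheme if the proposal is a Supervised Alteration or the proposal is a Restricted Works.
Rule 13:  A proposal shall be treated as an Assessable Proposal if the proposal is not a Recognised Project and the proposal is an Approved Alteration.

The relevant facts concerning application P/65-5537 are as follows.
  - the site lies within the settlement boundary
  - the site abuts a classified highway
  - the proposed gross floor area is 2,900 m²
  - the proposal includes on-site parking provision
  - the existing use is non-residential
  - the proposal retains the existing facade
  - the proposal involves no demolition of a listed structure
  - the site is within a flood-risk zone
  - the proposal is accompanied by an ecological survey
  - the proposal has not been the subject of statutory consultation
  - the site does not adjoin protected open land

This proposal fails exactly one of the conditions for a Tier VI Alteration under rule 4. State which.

Permitted Use

rule 9 — Licensed Scheme: [the site is within a flood-risk zone? yes] OR [the proposal retains the existing facade? yes] → satisfied.
rule 1 — Permitted Development: [proposed gross floor area: 2,900 m² ≥ 2,650 m²? yes, so negated condition no] OR [the proposal is not accompanied by an ecological survey? no] → not satisfied.
rule 8 — Recognised Project: [not a Licensed Scheme (rule 9)? no] OR [the site abuts a classified highway? yes] OR [not a Permitted Development (rule 1)? yes] → satisfied.
rule 6 — Approved Alteration: [proposed gross floor area: 2,900 m² ≥ 2,650 m²? yes] OR [the site adjoins protected open land? no] → satisfied.
rule 13 — Assessable Proposal: [not a Recognised Project (rule 8)? no] AND [Approved Alteration (rule 6)? yes] → not satisfied.
rule 11 — Provisional Use: [the site lies within the settlement boundary? yes] AND [the site abuts a classified highway? yes] → satisfied.
rule 3 — Covered Works: the proposal retains the existing facade? yes; the proposal includes on-site parking provision? yes; the existing use is residential? no — 2 of 3 hold (need ≥2) → satisfied.
rule 7 — Permitted Use: [Provisional Use (rule 11)? yes] AND [Covered Works (rule 3)? yes] → satisfied.
rule 10 — Supervised Alteration: [the proposal involves no demolition of a listed structure? yes] AND [the site is not within a flood-risk zone? no] AND [the proposal is accompanied by an ecological survey? yes] → not satisfied.
rule 5 — Restricted Works: [the site abuts a classified highway? yes] OR [proposed gross floor area: 2,900 m² ≥ 2,650 m²? yes] OR [the existing use is residential? no] → satisfied.
rule 12 — Senior Scheme: [Supervised Alteration (rule 10)? no] OR [Restricted Works (rule 5)? yes] → satisfied.
rule 4 — Tier VI Alteration: [not an Assessable Proposal (rule 13)? yes] AND [not a Permitted Use (rule 7)? no] AND [Senior Scheme (rule 12)? yes] → not satisfied.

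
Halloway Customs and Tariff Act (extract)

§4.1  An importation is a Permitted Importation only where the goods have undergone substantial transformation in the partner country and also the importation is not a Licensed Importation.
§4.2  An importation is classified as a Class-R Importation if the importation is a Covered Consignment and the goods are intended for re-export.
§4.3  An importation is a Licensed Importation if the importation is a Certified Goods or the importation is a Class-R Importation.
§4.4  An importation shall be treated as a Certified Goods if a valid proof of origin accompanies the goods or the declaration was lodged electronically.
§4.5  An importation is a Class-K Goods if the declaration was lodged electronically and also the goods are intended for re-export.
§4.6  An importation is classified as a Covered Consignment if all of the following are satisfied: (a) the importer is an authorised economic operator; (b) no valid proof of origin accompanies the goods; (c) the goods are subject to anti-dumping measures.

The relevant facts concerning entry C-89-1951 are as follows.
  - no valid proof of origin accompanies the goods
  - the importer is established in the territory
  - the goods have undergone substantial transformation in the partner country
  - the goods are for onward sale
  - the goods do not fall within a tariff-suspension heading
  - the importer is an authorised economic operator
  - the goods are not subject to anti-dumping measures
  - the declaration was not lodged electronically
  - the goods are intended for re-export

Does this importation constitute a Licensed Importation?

No

§4.4 — Certified Goods: [a valid proof of origin accompanies the goods? no] OR [the declaration was lodged electronically? no] → not satisfied.
§4.6 — Covered Consignment: [the importer is an authorised economic operator? yes] AND [no valid proof of origin accompanies the goods? yes] AND [the goods are subject to anti-dumping measures? no] → not satisfied.
§4.2 — Class-R Importation: [Covered Consignment (§4.6)? no] AND [the goods are intended for re-export? yes] → not satisfied.
§4.3 — Licensed Importation: [Certified Goods (§4.4)? no] OR [Class-R Importation (§4.2)? no] → not satisfied.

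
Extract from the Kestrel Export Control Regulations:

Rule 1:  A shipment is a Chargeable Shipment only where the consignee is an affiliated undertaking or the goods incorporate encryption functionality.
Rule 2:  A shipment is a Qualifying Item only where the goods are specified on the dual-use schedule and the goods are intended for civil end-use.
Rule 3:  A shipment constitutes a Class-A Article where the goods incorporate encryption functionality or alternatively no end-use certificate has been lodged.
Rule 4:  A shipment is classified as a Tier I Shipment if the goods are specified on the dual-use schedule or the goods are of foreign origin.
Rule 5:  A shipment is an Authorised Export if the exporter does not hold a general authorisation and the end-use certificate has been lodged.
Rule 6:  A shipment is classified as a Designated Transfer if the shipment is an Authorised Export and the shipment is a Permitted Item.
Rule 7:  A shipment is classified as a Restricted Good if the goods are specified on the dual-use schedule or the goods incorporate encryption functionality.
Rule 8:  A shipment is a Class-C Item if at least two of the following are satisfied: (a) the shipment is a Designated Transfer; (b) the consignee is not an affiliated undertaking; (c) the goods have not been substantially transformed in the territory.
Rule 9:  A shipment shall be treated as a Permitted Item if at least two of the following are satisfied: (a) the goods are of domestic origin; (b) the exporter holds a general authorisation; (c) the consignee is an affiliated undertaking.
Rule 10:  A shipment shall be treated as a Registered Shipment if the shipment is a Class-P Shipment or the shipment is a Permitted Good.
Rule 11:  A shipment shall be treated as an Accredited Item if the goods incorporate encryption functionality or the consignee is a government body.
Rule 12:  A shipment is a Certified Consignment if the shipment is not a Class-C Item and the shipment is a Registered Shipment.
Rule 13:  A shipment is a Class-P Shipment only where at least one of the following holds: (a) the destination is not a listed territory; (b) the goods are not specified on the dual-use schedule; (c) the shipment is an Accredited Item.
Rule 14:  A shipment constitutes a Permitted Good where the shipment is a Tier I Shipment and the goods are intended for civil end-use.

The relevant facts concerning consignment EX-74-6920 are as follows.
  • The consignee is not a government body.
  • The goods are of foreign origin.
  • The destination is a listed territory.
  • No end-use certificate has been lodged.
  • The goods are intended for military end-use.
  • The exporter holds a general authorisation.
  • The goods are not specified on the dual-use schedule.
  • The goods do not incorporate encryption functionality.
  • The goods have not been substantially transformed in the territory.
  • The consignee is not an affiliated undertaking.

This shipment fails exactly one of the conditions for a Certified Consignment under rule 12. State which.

rule 5 — Authorised Export: [the exporter does not hold a general authorisation? no] AND [the end-use certificate has been lodged? no] → not satisfied.
rule 9 — Permitted Item: the goods are of domestic origin? no; the exporter holds a general authorisation? yes; the consignee is an affiliated undertaking? no — 1 of 3 hold (need ≥2) → not satisfied.
rule 6 — Designated Transfer: [Authorised Export (rule 5)? no] AND [Permitted Item (rule 9)? no] → not satisfied.
rule 8 — Class-C Item: Designated Transfer (rule 6)? no; the consignee is not an affiliated undertaking? yes; the goods have not been substantially transformed in the territory? yes — 2 of 3 hold (need ≥2) → satisfied.
rule 11 — Accredited Item: [the goods incorporate encryption functionality? no] OR [the consignee is a government body? no] → not satisfied.
rule 13 — Class-P Shipment: [the destination is not a listed territory? no] OR [the goods are not specified on the dual-use schedule? yes] OR [Accredited Item (rule 11)? no] → satisfied.
rule 4 — Tier I Shipment: [the goods are specified on the dual-use schedule? no] OR [the goods are of foreign origin? yes] → satisfied.
rule 14 — Permitted Good: [Tier I Shipment (rule 4)? yes] AND [the goods are intended for civil end-use? no] → not satisfied.
rule 10 — Registered Shipment: [Class-P Shipment (rule 13)? yes] OR [Permitted Good (rule 14)? no] → satisfied.
rule 12 — Certified Consignment: [not a Class-C Item (rule 8)? no] AND [Registered Shipment (rule 10)? yes] → not satisfied.

Class-C Item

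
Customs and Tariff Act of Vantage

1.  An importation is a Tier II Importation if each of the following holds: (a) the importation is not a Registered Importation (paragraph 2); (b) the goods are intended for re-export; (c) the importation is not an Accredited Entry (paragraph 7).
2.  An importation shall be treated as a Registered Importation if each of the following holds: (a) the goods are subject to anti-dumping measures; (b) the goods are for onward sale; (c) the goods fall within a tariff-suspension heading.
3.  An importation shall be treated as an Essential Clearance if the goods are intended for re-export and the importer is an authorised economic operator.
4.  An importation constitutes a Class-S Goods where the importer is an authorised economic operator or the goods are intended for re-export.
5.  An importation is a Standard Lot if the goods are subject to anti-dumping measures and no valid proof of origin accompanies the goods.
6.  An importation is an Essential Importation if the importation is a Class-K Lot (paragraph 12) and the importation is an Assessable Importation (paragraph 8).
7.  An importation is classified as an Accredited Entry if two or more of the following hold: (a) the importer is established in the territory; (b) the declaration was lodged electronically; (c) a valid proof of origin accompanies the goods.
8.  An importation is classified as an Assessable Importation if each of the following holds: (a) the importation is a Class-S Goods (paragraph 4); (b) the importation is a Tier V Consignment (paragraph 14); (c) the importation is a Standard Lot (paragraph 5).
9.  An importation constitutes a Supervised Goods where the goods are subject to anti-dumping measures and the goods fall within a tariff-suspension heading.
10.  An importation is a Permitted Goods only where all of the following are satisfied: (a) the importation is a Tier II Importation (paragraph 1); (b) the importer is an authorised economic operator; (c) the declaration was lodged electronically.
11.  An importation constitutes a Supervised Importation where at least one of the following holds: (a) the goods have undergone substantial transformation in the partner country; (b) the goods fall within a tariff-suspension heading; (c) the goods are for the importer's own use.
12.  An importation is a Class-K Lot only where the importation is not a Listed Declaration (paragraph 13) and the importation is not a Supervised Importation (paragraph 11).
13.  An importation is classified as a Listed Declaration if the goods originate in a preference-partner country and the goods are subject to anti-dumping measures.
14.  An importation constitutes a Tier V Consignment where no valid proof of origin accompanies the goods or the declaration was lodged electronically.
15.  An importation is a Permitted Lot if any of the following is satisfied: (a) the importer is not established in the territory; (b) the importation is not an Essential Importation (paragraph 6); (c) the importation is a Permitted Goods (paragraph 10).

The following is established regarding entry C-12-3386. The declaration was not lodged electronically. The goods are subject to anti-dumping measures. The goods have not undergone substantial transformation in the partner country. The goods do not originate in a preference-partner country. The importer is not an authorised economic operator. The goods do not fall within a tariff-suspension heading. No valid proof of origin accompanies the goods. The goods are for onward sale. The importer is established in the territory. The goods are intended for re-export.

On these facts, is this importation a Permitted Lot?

Under paragraph 13: the goods originate in a preference-partner country? no; and the goods are subject to anti-dumping measures? yes. So the importation is not a Listed Declaration.
Under paragraph 11: the goods have undergone substantial transformation in the partner country? no; or the goods fall within a tariff-suspension heading? no; or the goods are for the importer's own use? no. So the importation is not a Supervised Importation.
Under paragraph 12: not a Listed Declaration (paragraph 13)? yes; and not a Supervised Importation (paragraph 11)? yes. So the importation is a Class-K Lot.
Under paragraph 4: the importer is an authorised economic operator? no; or the goods are intended for re-export? yes. So the importation is a Class-S Goods.
Under paragraph 14: no valid proof of origin accompanies the goods? yes; or the declaration was lodged electronically? no. So the importation is a Tier V Consignment.
Under paragraph 5: the goods are subject to anti-dumping measures? yes; and no valid proof of origin accompanies the goods? yes. So the importation is a Standard Lot.
Under paragraph 8: Class-S Goods (paragraph 4)? yes; and Tier V Consignment (paragraph 14)? yes; and Standard Lot (paragraph 5)? yes. So the importation is an Assessable Importation.
Under paragraph 6: Class-K Lot (paragraph 12)? yes; and Assessable Importation (paragraph 8)? yes. So the importation is an Essential Importation.
Under paragraph 2: the goods are subject to anti-dumping measures? yes; and the goods are for onward sale? yes; and the goods fall within a tariff-suspension heading? no. So the importation is not a Registered Importation.
Under paragraph 7: the importer is established in the territory? yes; the declaration was lodged electronically? no; a valid proof of origin accompanies the goods? no — 1 of 3 hold (need ≥2) → not satisfied.
Under paragraph 1: not a Registered Importation (paragraph 2)? yes; and the goods are intended for re-export? yes; and not an Accredited Entry (paragraph 7)? yes. So the importation is a Tier II Importation.
Under paragraph 10: Tier II Importation (paragraph 1)? yes; and the importer is an authorised economic operator? no; and the declaration was lodged electronically? no. So the importation is not a Permitted Goods.
Under paragraph 15: the importer is not established in the territory? no; or not an Essential Importation (paragraph 6)? no; or Permitted Goods (paragraph 10)? no. So the importation is not a Permitted Lot.

No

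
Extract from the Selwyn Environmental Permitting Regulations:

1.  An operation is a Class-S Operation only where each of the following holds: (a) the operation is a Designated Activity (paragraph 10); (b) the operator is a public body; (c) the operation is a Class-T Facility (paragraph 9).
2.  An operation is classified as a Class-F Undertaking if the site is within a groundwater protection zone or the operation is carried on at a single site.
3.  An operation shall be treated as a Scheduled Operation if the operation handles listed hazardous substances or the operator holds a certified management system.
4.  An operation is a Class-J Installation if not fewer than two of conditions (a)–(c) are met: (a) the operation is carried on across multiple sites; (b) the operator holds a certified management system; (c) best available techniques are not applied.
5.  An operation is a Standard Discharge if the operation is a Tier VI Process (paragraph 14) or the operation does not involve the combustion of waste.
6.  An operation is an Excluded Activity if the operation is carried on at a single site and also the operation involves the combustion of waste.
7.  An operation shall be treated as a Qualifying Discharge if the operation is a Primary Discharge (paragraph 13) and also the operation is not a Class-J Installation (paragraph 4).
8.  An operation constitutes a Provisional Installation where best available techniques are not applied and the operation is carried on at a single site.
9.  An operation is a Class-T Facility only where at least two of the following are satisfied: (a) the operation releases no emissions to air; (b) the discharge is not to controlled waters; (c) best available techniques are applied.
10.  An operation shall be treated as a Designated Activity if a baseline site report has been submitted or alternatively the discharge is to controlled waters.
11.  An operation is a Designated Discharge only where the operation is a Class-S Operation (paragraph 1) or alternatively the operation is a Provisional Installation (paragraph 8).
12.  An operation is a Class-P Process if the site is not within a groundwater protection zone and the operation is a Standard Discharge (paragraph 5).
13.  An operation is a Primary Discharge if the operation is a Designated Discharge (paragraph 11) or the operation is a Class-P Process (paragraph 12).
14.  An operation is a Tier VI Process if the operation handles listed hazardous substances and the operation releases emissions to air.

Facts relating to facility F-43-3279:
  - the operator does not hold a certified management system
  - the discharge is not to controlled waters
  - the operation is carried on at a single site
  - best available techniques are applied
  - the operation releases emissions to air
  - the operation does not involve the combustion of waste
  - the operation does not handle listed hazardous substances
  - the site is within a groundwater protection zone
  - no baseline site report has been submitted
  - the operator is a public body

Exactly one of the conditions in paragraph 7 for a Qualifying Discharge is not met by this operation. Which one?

Primary Discharge

paragraph 10 — Designated Activity: [a baseline site report has been submitted? no] OR [the discharge is to controlled waters? no] → not satisfied.
paragraph 9 — Class-T Facility: the operation releases no emissions to air? no; the discharge is not to controlled waters? yes; best available techniques are applied? yes — 2 of 3 hold (need ≥2) → satisfied.
paragraph 1 — Class-S Operation: [Designated Activity (paragraph 10)? no] AND [the operator is a public body? yes] AND [Class-T Facility (paragraph 9)? yes] → not satisfied.
paragraph 8 — Provisional Installation: [best available techniques are not applied? no] AND [the operation is carried on at a single site? yes] → not satisfied.
paragraph 11 — Designated Discharge: [Class-S Operation (paragraph 1)? no] OR [Provisional Installation (paragraph 8)? no] → not satisfied.
paragraph 14 — Tier VI Process: [the operation handles listed hazardous substances? no] AND [the operation releases emissions to air? yes] → not satisfied.
paragraph 5 — Standard Discharge: [Tier VI Process (paragraph 14)? no] OR [the operation does not involve the combustion of waste? yes] → satisfied.
paragraph 12 — Class-P Process: [the site is not within a groundwater protection zone? no] AND [Standard Discharge (paragraph 5)? yes] → not satisfied.
paragraph 13 — Primary Discharge: [Designated Discharge (paragraph 11)? no] OR [Class-P Process (paragraph 12)? no] → not satisfied.
paragraph 4 — Class-J Installation: the operation is carried on across multiple sites? no; the operator holds a certified management system? no; best available techniques are not applied? no — 0 of 3 hold (need ≥2) → not satisfied.
paragraph 7 — Qualifying Discharge: [Primary Discharge (paragraph 13)? no] AND [not a Class-J Installation (paragraph 4)? yes] → not satisfied.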